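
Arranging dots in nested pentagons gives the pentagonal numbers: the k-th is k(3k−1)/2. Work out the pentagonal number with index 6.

51

6·(3·6 − 1)/2 = 6·17/2 = 51.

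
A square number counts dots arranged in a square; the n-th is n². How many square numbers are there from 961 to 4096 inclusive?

34

The n-th square number is n².
Smallest index with value ≥ 961: n = 31 (giving 961).
Largest index with value ≤ 4096: n = 64 (giving 4096).
Indices 31 through 64: 34 terms.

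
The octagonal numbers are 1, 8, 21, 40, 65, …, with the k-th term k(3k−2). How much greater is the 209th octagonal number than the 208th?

1249

Consecutive octagonal numbers differ by 6n − 5: here 6·209 − 5 = 1249.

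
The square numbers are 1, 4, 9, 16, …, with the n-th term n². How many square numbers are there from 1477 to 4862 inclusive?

31

The n-th square number is n².
Smallest index with value ≥ 1477: n = 39 (giving 1521).
Largest index with value ≤ 4862: n = 69 (giving 4761).
Indices 39 through 69: 31 terms.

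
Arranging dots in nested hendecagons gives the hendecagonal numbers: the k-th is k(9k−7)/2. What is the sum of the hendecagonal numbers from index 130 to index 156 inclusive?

Σ i(9i−7)/2 = (9Σi² − 7Σi) / 2 over i = 130..156.
Σi = 12246 − 8385 = 3861 and Σi² = 1277666 − 723905 = 553761.
(9·553761 − 7·3861) / 2 = 4956822/2 = 2478411.

2478411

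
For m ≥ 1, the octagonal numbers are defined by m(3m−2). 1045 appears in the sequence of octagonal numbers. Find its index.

Set n(3n−2) = 1045, giving 3n² − 2n − 1045 = 0.
The discriminant is 4 + 12·1045 = 12544, and √12544 = 112.
So n = (2 + 112) / 6 = 114/6 = 19.

19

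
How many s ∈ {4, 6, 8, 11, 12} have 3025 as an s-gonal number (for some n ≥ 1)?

2

s = 4: P(4, 55) = 3025. ✓
s = 6: P(6, 39) = 3003 and P(6, 40) = 3160; 3025 is not s-gonal.
s = 8: P(8, 32) = 3008 and P(8, 33) = 3201; 3025 is not s-gonal.
s = 11: P(11, 26) = 2951 and P(11, 27) = 3186; 3025 is not s-gonal.
s = 12: P(12, 25) = 3025. ✓
Hits: s ∈ {4, 12} → 2.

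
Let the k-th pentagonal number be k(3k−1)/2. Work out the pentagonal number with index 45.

3015

45·(3·45 − 1)/2 = 45·134/2 = 45·67 = 3015.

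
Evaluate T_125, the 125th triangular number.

7875

The 125th triangular number is n(n+1)/2 with n = 125.
125·126/2 = 15750/2 = 7875.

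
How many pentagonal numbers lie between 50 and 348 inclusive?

The n-th pentagonal number is n(3n−1)/2.
Smallest index with value ≥ 50: n = 6 (giving 51).
Largest index with value ≤ 348: n = 15 (giving 330).
Indices 6 through 15: 10 terms.

10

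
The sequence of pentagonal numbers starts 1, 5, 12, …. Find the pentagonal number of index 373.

208507

The 373rd pentagonal number is n(3n−1)/2 with n = 373.
373·(3·373 − 1)/2 = 373·1118/2 = 373·559 = 208507.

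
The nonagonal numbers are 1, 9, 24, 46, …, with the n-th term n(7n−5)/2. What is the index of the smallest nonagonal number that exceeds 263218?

275

Solve n(7n−5)/2 > 263218 for integer n.
The largest n with value ≤ 263218 is 274 (since 262081 ≤ 263218 < 264000), so the first above is n = 275, value 264000.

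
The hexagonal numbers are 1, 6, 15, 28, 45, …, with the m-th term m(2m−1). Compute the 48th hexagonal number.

The 48th hexagonal number is n(2n−1) with n = 48.
48·(2·48 − 1) = 48·95 = 4560.

4560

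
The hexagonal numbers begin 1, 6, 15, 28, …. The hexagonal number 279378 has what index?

Set n(2n−1) = 279378, giving 2n² − n − 279378 = 0.
So n = (1 + 1495) / 4 = 1496/4 = 374.

374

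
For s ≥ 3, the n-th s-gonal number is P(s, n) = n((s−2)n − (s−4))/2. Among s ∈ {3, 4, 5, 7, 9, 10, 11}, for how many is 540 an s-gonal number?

s = 3: P(3, 32) = 528 and P(3, 33) = 561; 540 is not s-gonal.
s = 4: P(4, 23) = 529 and P(4, 24) = 576; 540 is not s-gonal.
s = 5: P(5, 19) = 532 and P(5, 20) = 590; 540 is not s-gonal.
s = 7: P(7, 15) = 540. ✓
s = 9: P(9, 12) = 474 and P(9, 13) = 559; 540 is not s-gonal.
s = 10: P(10, 12) = 540. ✓
s = 11: P(11, 11) = 506 and P(11, 12) = 606; 540 is not s-gonal.
Hits: s ∈ {7, 10} → 2.

2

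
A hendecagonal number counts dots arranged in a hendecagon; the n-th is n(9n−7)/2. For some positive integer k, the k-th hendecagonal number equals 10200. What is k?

Set n(9n−7)/2 = 10200, giving 9n² − 7n − 20400 = 0.
The discriminant is 49 + 72·10200 = 734449, and √734449 = 857.
So n = (7 + 857) / 18 = 864/18 = 48.

48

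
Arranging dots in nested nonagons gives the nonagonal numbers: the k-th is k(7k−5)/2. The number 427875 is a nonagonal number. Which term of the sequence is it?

Set n(7n−5)/2 = 427875, giving 7n² − 5n − 855750 = 0.
The discriminant is 25 + 56·427875 = 23961025, and √23961025 = 4895.
So n = (5 + 4895) / 14 = 4900/14 = 350.

350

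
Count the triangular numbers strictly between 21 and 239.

The n-th triangular number is n(n+1)/2.
Smallest index with value > 21: n = 7 (giving 28).
Largest index with value < 239: n = 21 (giving 231).
Indices 7 through 21: 15 terms.

15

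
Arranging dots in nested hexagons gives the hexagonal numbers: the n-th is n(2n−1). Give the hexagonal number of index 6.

6·(2·6 − 1) = 6·11 = 66.

66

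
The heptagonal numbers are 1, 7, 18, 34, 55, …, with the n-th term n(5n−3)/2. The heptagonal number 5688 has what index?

48

Set n(5n−3)/2 = 5688, giving 5n² − 3n − 11376 = 0.
So n = (3 + 477) / 10 = 480/10 = 48.
Check: 48·(5·48 − 3)/2 = 5688. ✓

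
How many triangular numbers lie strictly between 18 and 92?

The n-th triangular number is n(n+1)/2.
Smallest index with value > 18: n = 6 (giving 21).
Largest index with value < 92: n = 13 (giving 91).
Indices 6 through 13: 8 terms.

8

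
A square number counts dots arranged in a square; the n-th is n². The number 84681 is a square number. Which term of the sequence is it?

291

We need n² = 84681, so n = √84681 = 291.
Check: 291² = 84681. ✓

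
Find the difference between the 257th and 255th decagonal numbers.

4090

257·(4·257 − 3) = 263425 and 255·(4·255 − 3) = 259335.
Difference: 263425 − 259335 = 4090.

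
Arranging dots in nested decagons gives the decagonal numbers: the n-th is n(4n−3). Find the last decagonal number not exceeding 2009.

Solve n(4n−3) ≤ 2009 for integer n.
n = 22 gives 1870 ≤ 2009, while n = 23 gives 2047 > 2009; so the answer is 1870.

1870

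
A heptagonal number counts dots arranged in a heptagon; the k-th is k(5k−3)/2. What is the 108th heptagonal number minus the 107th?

536

Consecutive heptagonal numbers differ by 5n − 4: here 5·108 − 4 = 536.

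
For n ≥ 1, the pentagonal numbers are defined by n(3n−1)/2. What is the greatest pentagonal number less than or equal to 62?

51

Solve n(3n−1)/2 ≤ 62 for integer n.
n = 6 gives 51 ≤ 62, while n = 7 gives 70 > 62; so the answer is 51.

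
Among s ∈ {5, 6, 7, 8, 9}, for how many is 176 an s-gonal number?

2

s = 5: P(5, 11) = 176. ✓
s = 6: P(6, 9) = 153 and P(6, 10) = 190; 176 is not s-gonal.
s = 7: P(7, 8) = 148 and P(7, 9) = 189; 176 is not s-gonal.
s = 8: P(8, 8) = 176. ✓
s = 9: P(9, 7) = 154 and P(9, 8) = 204; 176 is not s-gonal.
Hits: s ∈ {5, 8} → 2.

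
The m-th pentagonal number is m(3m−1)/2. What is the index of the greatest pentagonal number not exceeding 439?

17

Solve n(3n−1)/2 ≤ 439 for integer n.
n = 17 gives 425 ≤ 439, while n = 18 gives 477 > 439; so the answer is index 17.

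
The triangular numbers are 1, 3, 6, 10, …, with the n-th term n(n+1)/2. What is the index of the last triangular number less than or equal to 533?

32

Solve n(n+1)/2 ≤ 533 for integer n.
n = 32 gives 528 ≤ 533, while n = 33 gives 561 > 533; so the answer is index 32.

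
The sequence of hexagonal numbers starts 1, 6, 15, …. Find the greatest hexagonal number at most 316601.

316410

Solve n(2n−1) ≤ 316601 for integer n.
n = 398 gives 316410 ≤ 316601, while n = 399 gives 318003 > 316601; so the answer is 316410.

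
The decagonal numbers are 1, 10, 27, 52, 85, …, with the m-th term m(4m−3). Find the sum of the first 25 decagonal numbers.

Σ i(4i−3) = 4Σi² − 3Σi over i = 1..25.
Σi = 325 and Σi² = 5525.
4·5525 − 3·325 = 21125.

21125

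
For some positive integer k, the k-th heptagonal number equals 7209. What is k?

Set n(5n−3)/2 = 7209, giving 5n² − 3n − 14418 = 0.
The discriminant is 9 + 40·7209 = 288369, and √288369 = 537.
So n = (3 + 537) / 10 = 540/10 = 54.

54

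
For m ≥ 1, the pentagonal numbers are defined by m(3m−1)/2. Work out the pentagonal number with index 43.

The 43rd pentagonal number is n(3n−1)/2 with n = 43.
43·(3·43 − 1)/2 = 43·128/2 = 43·64 = 2752.

2752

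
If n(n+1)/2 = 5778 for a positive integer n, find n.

Set n(n+1)/2 = 5778, giving n² + n − 11556 = 0.
So n = (-1 + 215) / 2 = 214/2 = 107.

107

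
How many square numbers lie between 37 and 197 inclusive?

The n-th square number is n².
Smallest index with value ≥ 37: n = 7 (giving 49).
Largest index with value ≤ 197: n = 14 (giving 196).
Indices 7 through 14: 8 terms.

8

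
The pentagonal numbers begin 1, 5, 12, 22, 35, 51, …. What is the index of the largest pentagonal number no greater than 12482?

Solve n(3n−1)/2 ≤ 12482 for integer n.
n = 91 gives 12376 ≤ 12482, while n = 92 gives 12650 > 12482; so the answer is index 91.

91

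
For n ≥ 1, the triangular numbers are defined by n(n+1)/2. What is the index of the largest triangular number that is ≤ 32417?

Solve n(n+1)/2 ≤ 32417 for integer n.
n = 254 gives 32385 ≤ 32417, while n = 255 gives 32640 > 32417; so the answer is index 254.

254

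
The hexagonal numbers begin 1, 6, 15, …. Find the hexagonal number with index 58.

6670

The 58th hexagonal number is n(2n−1) with n = 58.
58·(2·58 − 1) = 58·115 = 6670.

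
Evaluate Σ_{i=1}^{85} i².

208335

Σ_{i=1}^{85} i² = 85·86·171/6 = 208335.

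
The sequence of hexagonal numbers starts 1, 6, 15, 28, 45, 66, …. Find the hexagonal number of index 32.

2016

The 32nd hexagonal number is n(2n−1) with n = 32.
32·(2·32 − 1) = 32·63 = 2016.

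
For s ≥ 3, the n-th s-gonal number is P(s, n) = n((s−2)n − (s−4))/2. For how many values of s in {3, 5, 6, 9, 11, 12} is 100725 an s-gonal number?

2

s = 3: P(3, 448) = 100576 and P(3, 449) = 101025; 100725 is not s-gonal.
s = 5: P(5, 259) = 100492 and P(5, 260) = 101270; 100725 is not s-gonal.
s = 6: P(6, 224) = 100128 and P(6, 225) = 101025; 100725 is not s-gonal.
s = 9: P(9, 170) = 100725. ✓
s = 11: P(11, 150) = 100725. ✓
s = 12: P(12, 142) = 100252 and P(12, 143) = 101673; 100725 is not s-gonal.
Hits: s ∈ {9, 11} → 2.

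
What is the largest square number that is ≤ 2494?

Solve n² ≤ 2494 for integer n.
n = 49 gives 2401 ≤ 2494, while n = 50 gives 2500 > 2494; so the answer is 2401.

2401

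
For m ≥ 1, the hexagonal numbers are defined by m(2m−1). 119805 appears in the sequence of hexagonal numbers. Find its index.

Set n(2n−1) = 119805, giving 2n² − n − 119805 = 0.
The discriminant is 1 + 8·119805 = 958441, and √958441 = 979.
So n = (1 + 979) / 4 = 980/4 = 245.

245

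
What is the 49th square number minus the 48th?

n² − (n−1)² = 2n − 1, so 49² − 48² = 2·49 − 1 = 97.

97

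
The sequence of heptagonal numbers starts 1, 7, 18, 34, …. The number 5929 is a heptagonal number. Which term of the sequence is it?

Set n(5n−3)/2 = 5929, giving 5n² − 3n − 11858 = 0.
The discriminant is 9 + 40·5929 = 237169, and √237169 = 487.
So n = (3 + 487) / 10 = 490/10 = 49.
Check: 49·(5·49 − 3)/2 = 5929. ✓

49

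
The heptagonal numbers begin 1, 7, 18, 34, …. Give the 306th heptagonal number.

306·(5·306 − 3)/2 = 306·1527/2 = 233631.

233631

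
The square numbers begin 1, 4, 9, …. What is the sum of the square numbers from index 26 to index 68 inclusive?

Σ_{i=26}^{68} i² = 107134 − 5525 = 101609.

101609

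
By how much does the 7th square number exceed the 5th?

24

7² = 49 and 5² = 25.
Difference: 49 − 25 = 24.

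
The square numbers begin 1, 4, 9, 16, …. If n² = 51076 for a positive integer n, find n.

226

We need n² = 51076, so n = √51076 = 226.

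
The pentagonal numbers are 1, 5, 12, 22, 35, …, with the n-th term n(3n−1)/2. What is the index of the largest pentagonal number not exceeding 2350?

39

Solve n(3n−1)/2 ≤ 2350 for integer n.
n = 39 gives 2262 ≤ 2350, while n = 40 gives 2380 > 2350; so the answer is index 39.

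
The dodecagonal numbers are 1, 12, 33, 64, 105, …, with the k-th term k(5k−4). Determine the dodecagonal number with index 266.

352716

266·(5·266 − 4) = 266·1326 = 352716.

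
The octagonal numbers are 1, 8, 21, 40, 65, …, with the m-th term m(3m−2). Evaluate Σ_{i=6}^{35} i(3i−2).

43335

Σ i(3i−2) = 3Σi² − 2Σi over i = 6..35.
Σi = 630 − 15 = 615 and Σi² = 14910 − 55 = 14855.
3·14855 − 2·615 = 43335.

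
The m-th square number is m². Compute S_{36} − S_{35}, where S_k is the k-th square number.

71

n² − (n−1)² = 2n − 1, so 36² − 35² = 2·36 − 1 = 71.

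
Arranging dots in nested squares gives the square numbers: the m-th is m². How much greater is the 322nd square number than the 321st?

643

n² − (n−1)² = 2n − 1, so 322² − 321² = 2·322 − 1 = 643.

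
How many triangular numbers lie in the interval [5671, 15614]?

The n-th triangular number is n(n+1)/2.
Smallest index with value ≥ 5671: n = 106 (giving 5671).
Largest index with value ≤ 15614: n = 176 (giving 15576).
Indices 106 through 176: 71 terms.

71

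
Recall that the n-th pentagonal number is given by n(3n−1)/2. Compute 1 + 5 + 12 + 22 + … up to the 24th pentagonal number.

Σ i(3i−1)/2 = (3Σi² − Σi) / 2 over i = 1..24.
Σi = 300 and Σi² = 4900.
(3·4900 − 1·300) / 2 = 14400/2 = 7200.

7200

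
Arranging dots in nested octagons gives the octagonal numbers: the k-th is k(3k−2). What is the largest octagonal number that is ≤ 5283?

Solve n(3n−2) ≤ 5283 for integer n.
n = 42 gives 5208 ≤ 5283, while n = 43 gives 5461 > 5283; so the answer is 5208.

5208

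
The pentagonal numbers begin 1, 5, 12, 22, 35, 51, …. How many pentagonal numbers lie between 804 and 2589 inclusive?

18

The n-th pentagonal number is n(3n−1)/2.
Smallest index with value ≥ 804: n = 24 (giving 852).
Largest index with value ≤ 2589: n = 41 (giving 2501).
Indices 24 through 41: 18 terms.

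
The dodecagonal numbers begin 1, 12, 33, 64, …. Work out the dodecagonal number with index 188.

The 188th dodecagonal number is n(5n−4) with n = 188.
188·(5·188 − 4) = 188·936 = 175968.

175968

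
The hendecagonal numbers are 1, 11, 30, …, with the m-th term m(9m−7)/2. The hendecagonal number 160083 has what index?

189

Set n(9n−7)/2 = 160083, giving 9n² − 7n − 320166 = 0.
The discriminant is 49 + 72·160083 = 11526025, and √11526025 = 3395.
So n = (7 + 3395) / 18 = 3402/18 = 189.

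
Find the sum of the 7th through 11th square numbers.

Σ_{i=7}^{11} i² = 506 − 91 = 415.

415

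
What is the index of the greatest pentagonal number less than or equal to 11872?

Solve n(3n−1)/2 ≤ 11872 for integer n.
n = 89 gives 11837 ≤ 11872, while n = 90 gives 12105 > 11872; so the answer is index 89.

89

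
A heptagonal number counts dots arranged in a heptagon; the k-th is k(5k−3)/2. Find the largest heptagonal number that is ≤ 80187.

Solve n(5n−3)/2 ≤ 80187 for integer n.
n = 179 gives 79834 ≤ 80187, while n = 180 gives 80730 > 80187; so the answer is 79834.

79834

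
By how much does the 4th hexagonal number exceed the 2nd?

4·(2·4 − 1) = 28 and 2·(2·2 − 1) = 6.
Difference: 28 − 6 = 22.

22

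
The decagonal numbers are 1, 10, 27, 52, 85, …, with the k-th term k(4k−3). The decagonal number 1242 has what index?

18

Set n(4n−3) = 1242, giving 4n² − 3n − 1242 = 0.
The discriminant is 9 + 16·1242 = 19881, and √19881 = 141.
So n = (3 + 141) / 8 = 144/8 = 18.
Check: 18·(4·18 − 3) = 1242. ✓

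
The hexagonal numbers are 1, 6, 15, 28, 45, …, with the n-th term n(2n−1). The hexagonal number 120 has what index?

8

Set n(2n−1) = 120, giving 2n² − n − 120 = 0.
The discriminant is 1 + 8·120 = 961, and √961 = 31.
So n = (1 + 31) / 4 = 32/4 = 8.
Check: 8·(2·8 − 1) = 120. ✓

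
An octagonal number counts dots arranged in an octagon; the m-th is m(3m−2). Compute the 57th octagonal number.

9633

The 57th octagonal number is n(3n−2) with n = 57.
57·(3·57 − 2) = 57·169 = 9633.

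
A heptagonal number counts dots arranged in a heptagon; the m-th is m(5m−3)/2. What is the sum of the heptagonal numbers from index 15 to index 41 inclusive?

55881

Σ i(5i−3)/2 = (5Σi² − 3Σi) / 2 over i = 15..41.
Σi = 861 − 105 = 756 and Σi² = 23821 − 1015 = 22806.
(5·22806 − 3·756) / 2 = 111762/2 = 55881.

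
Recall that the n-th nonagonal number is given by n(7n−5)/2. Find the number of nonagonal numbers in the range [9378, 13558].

10

The n-th nonagonal number is n(7n−5)/2.
Smallest index with value ≥ 9378: n = 53 (giving 9699).
Largest index with value ≤ 13558: n = 62 (giving 13299).
Indices 53 through 62: 10 terms.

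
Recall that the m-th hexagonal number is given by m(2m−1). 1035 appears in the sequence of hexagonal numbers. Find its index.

Set n(2n−1) = 1035, giving 2n² − n − 1035 = 0.
So n = (1 + 91) / 4 = 92/4 = 23.

23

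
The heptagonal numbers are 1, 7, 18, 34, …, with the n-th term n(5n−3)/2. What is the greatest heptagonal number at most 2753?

Solve n(5n−3)/2 ≤ 2753 for integer n.
n = 33 gives 2673 ≤ 2753, while n = 34 gives 2839 > 2753; so the answer is 2673.

2673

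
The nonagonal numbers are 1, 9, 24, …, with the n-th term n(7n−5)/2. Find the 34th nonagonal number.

3961

34·(7·34 − 5)/2 = 34·233/2 = 3961.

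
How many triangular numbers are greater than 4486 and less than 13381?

The n-th triangular number is n(n+1)/2.
Smallest index with value > 4486: n = 95 (giving 4560).
Largest index with value < 13381: n = 163 (giving 13366).
Indices 95 through 163: 69 terms.

69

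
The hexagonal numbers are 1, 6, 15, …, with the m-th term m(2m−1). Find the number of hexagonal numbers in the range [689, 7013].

41

The n-th hexagonal number is n(2n−1).
Smallest index with value ≥ 689: n = 19 (giving 703).
Largest index with value ≤ 7013: n = 59 (giving 6903).
Indices 19 through 59: 41 terms.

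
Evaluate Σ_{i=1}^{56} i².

60116

Σ_{i=1}^{56} i² = 56·57·113/6 = 60116.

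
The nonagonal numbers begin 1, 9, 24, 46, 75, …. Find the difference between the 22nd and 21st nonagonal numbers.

Consecutive nonagonal numbers differ by 7n − 6: here 7·22 − 6 = 148.

148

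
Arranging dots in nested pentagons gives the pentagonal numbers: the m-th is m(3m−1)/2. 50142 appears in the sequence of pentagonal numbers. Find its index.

Set n(3n−1)/2 = 50142, giving 3n² − n − 100284 = 0.
The discriminant is 1 + 24·50142 = 1203409, and √1203409 = 1097.
So n = (1 + 1097) / 6 = 1098/6 = 183.
Check: 183·(3·183 − 1)/2 = 50142. ✓

183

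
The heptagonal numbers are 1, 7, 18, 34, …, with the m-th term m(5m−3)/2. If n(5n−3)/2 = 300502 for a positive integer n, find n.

347

Set n(5n−3)/2 = 300502, giving 5n² − 3n − 601004 = 0.
So n = (3 + 3467) / 10 = 3470/10 = 347.
Check: 347·(5·347 − 3)/2 = 300502. ✓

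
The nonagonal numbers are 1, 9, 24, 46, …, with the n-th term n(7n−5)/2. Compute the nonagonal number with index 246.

The 246th nonagonal number is n(7n−5)/2 with n = 246.
246·(7·246 − 5)/2 = 246·1717/2 = 211191.

211191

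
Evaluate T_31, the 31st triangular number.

31·32/2 = 992/2 = 496.

496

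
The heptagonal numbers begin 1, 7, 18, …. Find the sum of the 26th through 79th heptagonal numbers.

Σ i(5i−3)/2 = (5Σi² − 3Σi) / 2 over i = 26..79.
Σi = 3160 − 325 = 2835 and Σi² = 167480 − 5525 = 161955.
(5·161955 − 3·2835) / 2 = 801270/2 = 400635.

400635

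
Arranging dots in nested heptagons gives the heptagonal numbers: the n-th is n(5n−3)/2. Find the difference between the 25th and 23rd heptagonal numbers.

25·(5·25 − 3)/2 = 1525 and 23·(5·23 − 3)/2 = 1288.
Difference: 1525 − 1288 = 237.

237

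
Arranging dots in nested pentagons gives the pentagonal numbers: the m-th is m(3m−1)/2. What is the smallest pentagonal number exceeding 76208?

76501

Solve n(3n−1)/2 > 76208 for integer n.
The largest n with value ≤ 76208 is 225 (since 75825 ≤ 76208 < 76501), so the first above is n = 226, value 76501.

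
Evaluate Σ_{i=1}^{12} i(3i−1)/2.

Σ i(3i−1)/2 = (3Σi² − Σi) / 2 over i = 1..12.
Σi = 78 and Σi² = 650.
(3·650 − 1·78) / 2 = 1872/2 = 936.

936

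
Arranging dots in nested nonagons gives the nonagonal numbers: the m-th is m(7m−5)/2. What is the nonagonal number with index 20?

1350

The 20th nonagonal number is n(7n−5)/2 with n = 20.
20·(7·20 − 5)/2 = 20·135/2 = 1350.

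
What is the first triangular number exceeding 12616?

12720

Solve n(n+1)/2 > 12616 for integer n.
The largest n with value ≤ 12616 is 158 (since 12561 ≤ 12616 < 12720), so the first above is n = 159, value 12720.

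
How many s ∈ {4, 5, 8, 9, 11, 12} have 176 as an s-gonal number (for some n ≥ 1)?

s = 4: P(4, 13) = 169 and P(4, 14) = 196; 176 is not s-gonal.
s = 5: P(5, 11) = 176. ✓
s = 8: P(8, 8) = 176. ✓
s = 9: P(9, 7) = 154 and P(9, 8) = 204; 176 is not s-gonal.
s = 11: P(11, 6) = 141 and P(11, 7) = 196; 176 is not s-gonal.
s = 12: P(12, 6) = 156 and P(12, 7) = 217; 176 is not s-gonal.
Hits: s ∈ {5, 8} → 2.

2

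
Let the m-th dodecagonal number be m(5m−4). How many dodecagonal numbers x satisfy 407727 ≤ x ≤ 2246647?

385

The n-th dodecagonal number is n(5n−4).
Smallest index with value ≥ 407727: n = 286 (giving 407836).
Largest index with value ≤ 2246647: n = 670 (giving 2241820).
Indices 286 through 670: 385 terms.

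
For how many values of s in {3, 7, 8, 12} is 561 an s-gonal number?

2

s = 3: P(3, 33) = 561. ✓
s = 7: P(7, 15) = 540 and P(7, 16) = 616; 561 is not s-gonal.
s = 8: P(8, 14) = 560 and P(8, 15) = 645; 561 is not s-gonal.
s = 12: P(12, 11) = 561. ✓
Hits: s ∈ {3, 12} → 2.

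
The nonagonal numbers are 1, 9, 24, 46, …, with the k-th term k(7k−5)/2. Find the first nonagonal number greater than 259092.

260169

Solve n(7n−5)/2 > 259092 for integer n.
The largest n with value ≤ 259092 is 272 (since 258264 ≤ 259092 < 260169), so the first above is n = 273, value 260169.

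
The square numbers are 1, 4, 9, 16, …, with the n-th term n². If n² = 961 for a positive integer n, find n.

31

We need n² = 961, so n = √961 = 31.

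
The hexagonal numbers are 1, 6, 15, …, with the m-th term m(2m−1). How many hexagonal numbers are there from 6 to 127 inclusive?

The n-th hexagonal number is n(2n−1).
Smallest index with value ≥ 6: n = 2 (giving 6).
Largest index with value ≤ 127: n = 8 (giving 120).
Indices 2 through 8: 7 terms.

7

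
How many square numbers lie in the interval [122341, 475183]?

The n-th square number is n².
Smallest index with value ≥ 122341: n = 350 (giving 122500).
Largest index with value ≤ 475183: n = 689 (giving 474721).
Indices 350 through 689: 340 terms.

340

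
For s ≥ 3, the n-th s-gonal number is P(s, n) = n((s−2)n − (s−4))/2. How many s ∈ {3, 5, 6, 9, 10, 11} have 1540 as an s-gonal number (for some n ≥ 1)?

s = 3: P(3, 55) = 1540. ✓
s = 5: P(5, 32) = 1520 and P(5, 33) = 1617; 1540 is not s-gonal.
s = 6: P(6, 28) = 1540. ✓
s = 9: P(9, 21) = 1491 and P(9, 22) = 1639; 1540 is not s-gonal.
s = 10: P(10, 20) = 1540. ✓
s = 11: P(11, 18) = 1395 and P(11, 19) = 1558; 1540 is not s-gonal.
Hits: s ∈ {3, 6, 10} → 3.

3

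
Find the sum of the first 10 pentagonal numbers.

550

Σ i(3i−1)/2 = (3Σi² − Σi) / 2 over i = 1..10.
Σi = 55 and Σi² = 385.
(3·385 − 1·55) / 2 = 1100/2 = 550.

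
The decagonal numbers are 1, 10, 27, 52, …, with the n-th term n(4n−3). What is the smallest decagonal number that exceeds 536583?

537655

Solve n(4n−3) > 536583 for integer n.
The largest n with value ≤ 536583 is 366 (since 534726 ≤ 536583 < 537655), so the first above is n = 367, value 537655.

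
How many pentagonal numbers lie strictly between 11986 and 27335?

The n-th pentagonal number is n(3n−1)/2.
Smallest index with value > 11986: n = 90 (giving 12105).
Largest index with value < 27335: n = 135 (giving 27270).
Indices 90 through 135: 46 terms.

46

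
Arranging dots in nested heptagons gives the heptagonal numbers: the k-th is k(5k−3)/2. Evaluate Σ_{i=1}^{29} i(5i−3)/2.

Σ i(5i−3)/2 = (5Σi² − 3Σi) / 2 over i = 1..29.
Σi = 435 and Σi² = 8555.
(5·8555 − 3·435) / 2 = 41470/2 = 20735.

20735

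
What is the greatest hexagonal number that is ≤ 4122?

Solve n(2n−1) ≤ 4122 for integer n.
n = 45 gives 4005 ≤ 4122, while n = 46 gives 4186 > 4122; so the answer is 4005.

4005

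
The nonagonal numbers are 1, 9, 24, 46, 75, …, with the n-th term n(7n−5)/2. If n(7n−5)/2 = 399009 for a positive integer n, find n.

Set n(7n−5)/2 = 399009, giving 7n² − 5n − 798018 = 0.
The discriminant is 25 + 56·399009 = 22344529, and √22344529 = 4727.
So n = (5 + 4727) / 14 = 4732/14 = 338.

338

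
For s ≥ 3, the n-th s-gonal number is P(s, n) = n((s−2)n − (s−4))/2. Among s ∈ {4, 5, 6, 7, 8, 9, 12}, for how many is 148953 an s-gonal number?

s = 4: P(4, 385) = 148225 and P(4, 386) = 148996; 148953 is not s-gonal.
s = 5: P(5, 315) = 148680 and P(5, 316) = 149626; 148953 is not s-gonal.
s = 6: P(6, 273) = 148785 and P(6, 274) = 149878; 148953 is not s-gonal.
s = 7: P(7, 244) = 148474 and P(7, 245) = 149695; 148953 is not s-gonal.
s = 8: P(8, 223) = 148741 and P(8, 224) = 150080; 148953 is not s-gonal.
s = 9: P(9, 206) = 148011 and P(9, 207) = 149454; 148953 is not s-gonal.
s = 12: P(12, 173) = 148953. ✓
Hits: s ∈ {12} → 1.

1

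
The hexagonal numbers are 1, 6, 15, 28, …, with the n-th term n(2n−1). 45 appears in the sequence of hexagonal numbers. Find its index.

5

Set n(2n−1) = 45, giving 2n² − n − 45 = 0.
So n = (1 + 19) / 4 = 20/4 = 5.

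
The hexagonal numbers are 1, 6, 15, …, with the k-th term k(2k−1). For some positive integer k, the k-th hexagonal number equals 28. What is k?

Set n(2n−1) = 28, giving 2n² − n − 28 = 0.
The discriminant is 1 + 8·28 = 225, and √225 = 15.
So n = (1 + 15) / 4 = 16/4 = 4.

4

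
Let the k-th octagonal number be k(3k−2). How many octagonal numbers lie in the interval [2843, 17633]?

46

The n-th octagonal number is n(3n−2).
Smallest index with value ≥ 2843: n = 32 (giving 3008).
Largest index with value ≤ 17633: n = 77 (giving 17633).
Indices 32 through 77: 46 terms.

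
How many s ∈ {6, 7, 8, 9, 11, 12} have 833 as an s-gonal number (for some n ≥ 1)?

s = 6: P(6, 20) = 780 and P(6, 21) = 861; 833 is not s-gonal.
s = 7: P(7, 18) = 783 and P(7, 19) = 874; 833 is not s-gonal.
s = 8: P(8, 17) = 833. ✓
s = 9: P(9, 15) = 750 and P(9, 16) = 856; 833 is not s-gonal.
s = 11: P(11, 14) = 833. ✓
s = 12: P(12, 13) = 793 and P(12, 14) = 924; 833 is not s-gonal.
Hits: s ∈ {8, 11} → 2.

2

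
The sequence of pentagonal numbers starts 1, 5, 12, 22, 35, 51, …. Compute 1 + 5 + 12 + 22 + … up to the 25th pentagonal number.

Σ i(3i−1)/2 = (3Σi² − Σi) / 2 over i = 1..25.
Σi = 325 and Σi² = 5525.
(3·5525 − 1·325) / 2 = 16250/2 = 8125.

8125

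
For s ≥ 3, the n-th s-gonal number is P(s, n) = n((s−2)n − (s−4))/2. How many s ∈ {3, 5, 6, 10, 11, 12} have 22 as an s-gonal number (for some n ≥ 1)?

s = 3: P(3, 6) = 21 and P(3, 7) = 28; 22 is not s-gonal.
s = 5: P(5, 4) = 22. ✓
s = 6: P(6, 3) = 15 and P(6, 4) = 28; 22 is not s-gonal.
s = 10: P(10, 2) = 10 and P(10, 3) = 27; 22 is not s-gonal.
s = 11: P(11, 2) = 11 and P(11, 3) = 30; 22 is not s-gonal.
s = 12: P(12, 2) = 12 and P(12, 3) = 33; 22 is not s-gonal.
Hits: s ∈ {5} → 1.

1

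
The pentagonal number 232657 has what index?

Set n(3n−1)/2 = 232657, giving 3n² − n − 465314 = 0.
So n = (1 + 2363) / 6 = 2364/6 = 394.

394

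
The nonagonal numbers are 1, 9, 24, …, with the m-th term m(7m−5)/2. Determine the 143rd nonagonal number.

The 143rd nonagonal number is n(7n−5)/2 with n = 143.
143·(7·143 − 5)/2 = 143·996/2 = 143·498 = 71214.

71214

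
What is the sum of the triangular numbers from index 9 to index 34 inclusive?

Σ i(i+1)/2 = (Σi² + Σi) / 2 over i = 9..34.
Σi = 595 − 36 = 559 and Σi² = 13685 − 204 = 13481.
(1·13481 + 1·559) / 2 = 14040/2 = 7020.

7020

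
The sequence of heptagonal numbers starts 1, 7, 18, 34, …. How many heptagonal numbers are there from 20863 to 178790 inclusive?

The n-th heptagonal number is n(5n−3)/2.
Smallest index with value ≥ 20863: n = 92 (giving 21022).
Largest index with value ≤ 178790: n = 267 (giving 177822).
Indices 92 through 267: 176 terms.

176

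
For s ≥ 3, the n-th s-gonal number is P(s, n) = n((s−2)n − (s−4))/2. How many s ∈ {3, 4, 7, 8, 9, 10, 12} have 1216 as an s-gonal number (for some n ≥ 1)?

s = 3: P(3, 48) = 1176 and P(3, 49) = 1225; 1216 is not s-gonal.
s = 4: P(4, 34) = 1156 and P(4, 35) = 1225; 1216 is not s-gonal.
s = 7: P(7, 22) = 1177 and P(7, 23) = 1288; 1216 is not s-gonal.
s = 8: P(8, 20) = 1160 and P(8, 21) = 1281; 1216 is not s-gonal.
s = 9: P(9, 19) = 1216. ✓
s = 10: P(10, 17) = 1105 and P(10, 18) = 1242; 1216 is not s-gonal.
s = 12: P(12, 16) = 1216. ✓
Hits: s ∈ {9, 12} → 2.

2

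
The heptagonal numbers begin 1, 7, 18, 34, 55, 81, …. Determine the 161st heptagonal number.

64561

The 161st heptagonal number is n(5n−3)/2 with n = 161.
161·(5·161 − 3)/2 = 161·802/2 = 161·401 = 64561.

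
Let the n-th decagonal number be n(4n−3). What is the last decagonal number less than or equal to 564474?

564376

Solve n(4n−3) ≤ 564474 for integer n.
n = 376 gives 564376 ≤ 564474, while n = 377 gives 567385 > 564474; so the answer is 564376.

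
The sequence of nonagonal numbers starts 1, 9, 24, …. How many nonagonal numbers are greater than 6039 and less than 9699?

11

The n-th nonagonal number is n(7n−5)/2.
Smallest index with value > 6039: n = 42 (giving 6069).
Largest index with value < 9699: n = 52 (giving 9334).
Indices 42 through 52: 11 terms.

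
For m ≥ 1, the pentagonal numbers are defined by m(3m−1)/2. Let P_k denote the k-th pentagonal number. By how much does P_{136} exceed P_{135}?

406

Consecutive pentagonal numbers differ by 3n − 2: here 3·136 − 2 = 406.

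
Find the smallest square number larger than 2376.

Solve n² > 2376 for integer n.
The largest n with value ≤ 2376 is 48 (since 2304 ≤ 2376 < 2401), so the first above is n = 49, value 2401.

2401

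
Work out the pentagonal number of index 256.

98176

The 256th pentagonal number is n(3n−1)/2 with n = 256.
256·(3·256 − 1)/2 = 256·767/2 = 98176.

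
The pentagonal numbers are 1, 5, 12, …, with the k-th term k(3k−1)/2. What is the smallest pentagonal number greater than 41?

51

Solve n(3n−1)/2 > 41 for integer n.
The largest n with value ≤ 41 is 5 (since 35 ≤ 41 < 51), so the first above is n = 6, value 51.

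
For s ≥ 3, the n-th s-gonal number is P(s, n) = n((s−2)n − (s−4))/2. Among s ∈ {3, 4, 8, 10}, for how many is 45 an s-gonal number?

s = 3: P(3, 9) = 45. ✓
s = 4: P(4, 6) = 36 and P(4, 7) = 49; 45 is not s-gonal.
s = 8: P(8, 4) = 40 and P(8, 5) = 65; 45 is not s-gonal.
s = 10: P(10, 3) = 27 and P(10, 4) = 52; 45 is not s-gonal.
Hits: s ∈ {3} → 1.

1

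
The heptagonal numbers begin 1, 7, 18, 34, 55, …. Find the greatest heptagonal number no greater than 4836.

4774

Solve n(5n−3)/2 ≤ 4836 for integer n.
n = 44 gives 4774 ≤ 4836, while n = 45 gives 4995 > 4836; so the answer is 4774.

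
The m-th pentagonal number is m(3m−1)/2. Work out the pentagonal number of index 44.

44·(3·44 − 1)/2 = 44·131/2 = 2882.

2882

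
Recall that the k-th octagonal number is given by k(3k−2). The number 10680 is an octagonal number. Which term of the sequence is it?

Set n(3n−2) = 10680, giving 3n² − 2n − 10680 = 0.
The discriminant is 4 + 12·10680 = 128164, and √128164 = 358.
So n = (2 + 358) / 6 = 360/6 = 60.

60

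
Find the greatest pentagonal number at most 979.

925

Solve n(3n−1)/2 ≤ 979 for integer n.
n = 25 gives 925 ≤ 979, while n = 26 gives 1001 > 979; so the answer is 925.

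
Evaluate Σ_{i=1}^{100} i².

Σ_{i=1}^{100} i² = 100·101·201/6 = 338350.

338350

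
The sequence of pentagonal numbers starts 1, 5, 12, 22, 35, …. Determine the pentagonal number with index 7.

70

7·(3·7 − 1)/2 = 7·20/2 = 7·10 = 70.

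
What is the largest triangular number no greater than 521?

Solve n(n+1)/2 ≤ 521 for integer n.
n = 31 gives 496 ≤ 521, while n = 32 gives 528 > 521; so the answer is 496.

496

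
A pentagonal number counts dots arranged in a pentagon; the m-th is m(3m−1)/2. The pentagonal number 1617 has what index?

Set n(3n−1)/2 = 1617, giving 3n² − n − 3234 = 0.
The discriminant is 1 + 24·1617 = 38809, and √38809 = 197.
So n = (1 + 197) / 6 = 198/6 = 33.
Check: 33·(3·33 − 1)/2 = 1617. ✓

33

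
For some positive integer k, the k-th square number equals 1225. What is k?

35

We need n² = 1225, so n = √1225 = 35.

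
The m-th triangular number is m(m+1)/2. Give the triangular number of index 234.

27495

The 234th triangular number is n(n+1)/2 with n = 234.
234·235/2 = 54990/2 = 27495.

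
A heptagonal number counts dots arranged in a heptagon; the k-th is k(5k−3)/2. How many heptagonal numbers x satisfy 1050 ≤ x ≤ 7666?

35

The n-th heptagonal number is n(5n−3)/2.
Smallest index with value ≥ 1050: n = 21 (giving 1071).
Largest index with value ≤ 7666: n = 55 (giving 7480).
Indices 21 through 55: 35 terms.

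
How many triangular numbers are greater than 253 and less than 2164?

The n-th triangular number is n(n+1)/2.
Smallest index with value > 253: n = 23 (giving 276).
Largest index with value < 2164: n = 65 (giving 2145).
Indices 23 through 65: 43 terms.

43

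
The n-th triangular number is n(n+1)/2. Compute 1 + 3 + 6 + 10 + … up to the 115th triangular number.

Σ i(i+1)/2 = (Σi² + Σi) / 2 over i = 1..115.
Σi = 6670 and Σi² = 513590.
(1·513590 + 1·6670) / 2 = 520260/2 = 260130.

260130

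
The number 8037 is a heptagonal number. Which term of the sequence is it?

57

Set n(5n−3)/2 = 8037, giving 5n² − 3n − 16074 = 0.
The discriminant is 9 + 40·8037 = 321489, and √321489 = 567.
So n = (3 + 567) / 10 = 570/10 = 57.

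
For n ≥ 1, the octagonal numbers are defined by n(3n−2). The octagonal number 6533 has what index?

47

Set n(3n−2) = 6533, giving 3n² − 2n − 6533 = 0.
So n = (2 + 280) / 6 = 282/6 = 47.
Check: 47·(3·47 − 2) = 6533. ✓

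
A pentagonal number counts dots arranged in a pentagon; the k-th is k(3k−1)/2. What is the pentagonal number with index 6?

51

6·(3·6 − 1)/2 = 6·17/2 = 51.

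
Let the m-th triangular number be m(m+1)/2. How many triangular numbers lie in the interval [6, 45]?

The n-th triangular number is n(n+1)/2.
Smallest index with value ≥ 6: n = 3 (giving 6).
Largest index with value ≤ 45: n = 9 (giving 45).
Indices 3 through 9: 7 terms.

7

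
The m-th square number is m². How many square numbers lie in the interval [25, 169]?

The n-th square number is n².
Smallest index with value ≥ 25: n = 5 (giving 25).
Largest index with value ≤ 169: n = 13 (giving 169).
Indices 5 through 13: 9 terms.

9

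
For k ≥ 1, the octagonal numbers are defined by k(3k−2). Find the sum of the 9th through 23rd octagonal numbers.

Σ i(3i−2) = 3Σi² − 2Σi over i = 9..23.
Σi = 276 − 36 = 240 and Σi² = 4324 − 204 = 4120.
3·4120 − 2·240 = 11880.

11880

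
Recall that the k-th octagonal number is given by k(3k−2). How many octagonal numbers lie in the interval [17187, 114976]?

The n-th octagonal number is n(3n−2).
Smallest index with value ≥ 17187: n = 77 (giving 17633).
Largest index with value ≤ 114976: n = 196 (giving 114856).
Indices 77 through 196: 120 terms.

120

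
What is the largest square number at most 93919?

Solve n² ≤ 93919 for integer n.
n = 306 gives 93636 ≤ 93919, while n = 307 gives 94249 > 93919; so the answer is 93636.

93636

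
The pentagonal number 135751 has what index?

301

Set n(3n−1)/2 = 135751, giving 3n² − n − 271502 = 0.
So n = (1 + 1805) / 6 = 1806/6 = 301.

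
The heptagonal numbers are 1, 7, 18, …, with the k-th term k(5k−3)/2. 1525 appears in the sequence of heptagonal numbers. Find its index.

25

Set n(5n−3)/2 = 1525, giving 5n² − 3n − 3050 = 0.
The discriminant is 9 + 40·1525 = 61009, and √61009 = 247.
So n = (3 + 247) / 10 = 250/10 = 25.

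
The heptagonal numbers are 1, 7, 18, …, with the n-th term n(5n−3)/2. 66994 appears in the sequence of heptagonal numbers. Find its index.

Set n(5n−3)/2 = 66994, giving 5n² − 3n − 133988 = 0.
The discriminant is 9 + 40·66994 = 2679769, and √2679769 = 1637.
So n = (3 + 1637) / 10 = 1640/10 = 164.

164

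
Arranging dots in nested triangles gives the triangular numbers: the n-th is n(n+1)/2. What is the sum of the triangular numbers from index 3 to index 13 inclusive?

Σ i(i+1)/2 = (Σi² + Σi) / 2 over i = 3..13.
Σi = 91 − 3 = 88 and Σi² = 819 − 5 = 814.
(1·814 + 1·88) / 2 = 902/2 = 451.

451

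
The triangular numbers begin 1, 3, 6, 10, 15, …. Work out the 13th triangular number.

91

13·14/2 = 182/2 = 91.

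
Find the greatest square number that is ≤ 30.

25

Solve n² ≤ 30 for integer n.
n = 5 gives 25 ≤ 30, while n = 6 gives 36 > 30; so the answer is 25.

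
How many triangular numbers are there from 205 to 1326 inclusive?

32

The n-th triangular number is n(n+1)/2.
Smallest index with value ≥ 205: n = 20 (giving 210).
Largest index with value ≤ 1326: n = 51 (giving 1326).
Indices 20 through 51: 32 terms.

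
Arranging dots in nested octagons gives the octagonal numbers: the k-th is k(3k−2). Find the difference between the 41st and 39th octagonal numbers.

41·(3·41 − 2) = 4961 and 39·(3·39 − 2) = 4485.
Difference: 4961 − 4485 = 476.

476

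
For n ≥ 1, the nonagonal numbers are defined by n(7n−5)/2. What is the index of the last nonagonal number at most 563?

13

Solve n(7n−5)/2 ≤ 563 for integer n.
n = 13 gives 559 ≤ 563, while n = 14 gives 651 > 563; so the answer is index 13.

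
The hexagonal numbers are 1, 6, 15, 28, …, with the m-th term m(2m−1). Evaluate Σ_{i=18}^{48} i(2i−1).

Σ i(2i−1) = 2Σi² − Σi over i = 18..48.
Σi = 1176 − 153 = 1023 and Σi² = 38024 − 1785 = 36239.
2·36239 − 1·1023 = 71455.

71455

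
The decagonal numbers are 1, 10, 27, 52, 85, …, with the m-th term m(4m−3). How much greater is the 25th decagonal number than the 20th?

25·(4·25 − 3) = 2425 and 20·(4·20 − 3) = 1540.
Difference: 2425 − 1540 = 885.

885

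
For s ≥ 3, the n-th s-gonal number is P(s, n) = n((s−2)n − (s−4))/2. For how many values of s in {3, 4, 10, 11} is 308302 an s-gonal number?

s = 3: P(3, 784) = 307720 and P(3, 785) = 308505; 308302 is not s-gonal.
s = 4: P(4, 555) = 308025 and P(4, 556) = 309136; 308302 is not s-gonal.
s = 10: P(10, 278) = 308302. ✓
s = 11: P(11, 262) = 307981 and P(11, 263) = 310340; 308302 is not s-gonal.
Hits: s ∈ {10} → 1.

1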